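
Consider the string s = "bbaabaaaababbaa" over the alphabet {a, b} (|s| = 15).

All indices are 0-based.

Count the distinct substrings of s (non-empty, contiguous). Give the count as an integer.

89

sorted suffixes:
  #0 SA[0]=14  'a'
  #1 SA[1]=13  'aa'
  #2 SA[2]=5  'aaaababbaa'
  #3 SA[3]=6  'aaababbaa'
  #4 SA[4]=2  'aabaaaababbaa'
  #5 SA[5]=7  'aababbaa'
  #6 SA[6]=3  'abaaaababbaa'
  #7 SA[7]=8  'ababbaa'
  #8 SA[8]=10  'abbaa'
  #9 SA[9]=12  'baa'
  #10 SA[10]=4  'baaaababbaa'
  #11 SA[11]=1  'baabaaaababbaa'
  #12 SA[12]=9  'babbaa'
  #13 SA[13]=11  'bbaa'
  #14 SA[14]=0  'bbaabaaaababbaa'

SA = [14, 13, 5, 6, 2, 7, 3, 8, 10, 12, 4, 1, 9, 11, 0]
rank  pair      lcp
   1  s[14:],s[13:]  1  'a'
   2  s[13:],s[5:]  2  'aa'
   3  s[5:],s[6:]  3  'aaa'
   4  s[6:],s[2:]  2  'aa'
   5  s[2:],s[7:]  4  'aaba'
   6  s[7:],s[3:]  1  'a'
   7  s[3:],s[8:]  3  'aba'
   8  s[8:],s[10:]  2  'ab'
   9  s[10:],s[12:]  0  ''
  10  s[12:],s[4:]  3  'baa'
  11  s[4:],s[1:]  3  'baa'
  12  s[1:],s[9:]  2  'ba'
  13  s[9:],s[11:]  1  'b'
  14  s[11:],s[0:]  4  'bbaa'

n(n+1)/2 = 15·16/2 = 120
Σ LCP = 0 + 1 + 2 + 3 + 2 + 4 + 1 + 3 + 2 + 0 + 3 + 3 + 2 + 1 + 4 = 31
distinct = 120 − 31 = 89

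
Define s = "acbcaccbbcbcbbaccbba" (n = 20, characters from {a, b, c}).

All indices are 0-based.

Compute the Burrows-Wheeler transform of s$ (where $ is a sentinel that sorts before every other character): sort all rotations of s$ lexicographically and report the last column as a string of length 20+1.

rank  rotation               last
    0  $acbcaccbbcbcbbaccbba  a
    1  a$acbcaccbbcbcbbaccbb  b
    2  acbcaccbbcbcbbaccbba$  $
    3  accbba$acbcaccbbcbcbb  b
    4  accbbcbcbbaccbba$acbc  c
    5  ba$acbcaccbbcbcbbaccb  b
    6  baccbba$acbcaccbbcbcb  b
    7  bba$acbcaccbbcbcbbacc  c
    8  bbaccbba$acbcaccbbcbc  c
    9  bbcbcbbaccbba$acbcacc  c
   10  bcaccbbcbcbbaccbba$ac  c
   11  bcbbaccbba$acbcaccbbc  c
   12  bcbcbbaccbba$acbcaccb  b
   13  caccbbcbcbbaccbba$acb  b
   14  cbba$acbcaccbbcbcbbac  c
   15  cbbaccbba$acbcaccbbcb  b
   16  cbbcbcbbaccbba$acbcac  c
   17  cbcaccbbcbcbbaccbba$a  a
   18  cbcbbaccbba$acbcaccbb  b
   19  ccbba$acbcaccbbcbcbba  a
   20  ccbbcbcbbaccbba$acbca  a

ab$bcbbcccccbbcbcabaa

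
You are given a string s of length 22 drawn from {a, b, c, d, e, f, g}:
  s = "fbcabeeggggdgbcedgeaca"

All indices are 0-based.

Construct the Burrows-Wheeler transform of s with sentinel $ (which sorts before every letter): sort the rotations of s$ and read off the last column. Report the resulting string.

rank  rotation                 last
    0  $fbcabeeggggdgbcedgeaca  a
    1  a$fbcabeeggggdgbcedgeac  c
    2  abeeggggdgbcedgeaca$fbc  c
    3  aca$fbcabeeggggdgbcedge  e
    4  bcabeeggggdgbcedgeaca$f  f
    5  bcedgeaca$fbcabeeggggdg  g
    6  beeggggdgbcedgeaca$fbca  a
    7  ca$fbcabeeggggdgbcedgea  a
    8  cabeeggggdgbcedgeaca$fb  b
    9  cedgeaca$fbcabeeggggdgb  b
   10  dgbcedgeaca$fbcabeegggg  g
   11  dgeaca$fbcabeeggggdgbce  e
   12  eaca$fbcabeeggggdgbcedg  g
   13  edgeaca$fbcabeeggggdgbc  c
   14  eeggggdgbcedgeaca$fbcab  b
   15  eggggdgbcedgeaca$fbcabe  e
   16  fbcabeeggggdgbcedgeaca$  $
   17  gbcedgeaca$fbcabeeggggd  d
   18  gdgbcedgeaca$fbcabeeggg  g
   19  geaca$fbcabeeggggdgbced  d
   20  ggdgbcedgeaca$fbcabeegg  g
   21  gggdgbcedgeaca$fbcabeeg  g
   22  ggggdgbcedgeaca$fbcabee  e

accefgaabbgegcbe$dgdgge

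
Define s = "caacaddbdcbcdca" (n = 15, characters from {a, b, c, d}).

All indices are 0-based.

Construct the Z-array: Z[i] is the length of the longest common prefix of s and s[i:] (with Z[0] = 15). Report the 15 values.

Z[0]=15
i=1: outside box; Z[1]=0
i=2: outside box; Z[2]=0
i=3: outside box; Z[3]=2 grow→box=[3,5)
i=4: min(r-i=1, Z[1]=0)=0; Z[4]=0
i=5: outside box; Z[5]=0
i=6: outside box; Z[6]=0
i=7: outside box; Z[7]=0
i=8: outside box; Z[8]=0
i=9: outside box; Z[9]=1 grow→box=[9,10)
i=10: outside box; Z[10]=0
i=11: outside box; Z[11]=1 grow→box=[11,12)
i=12: outside box; Z[12]=0
i=13: outside box; Z[13]=2 grow→box=[13,15)
i=14: min(r-i=1, Z[1]=0)=0; Z[14]=0

[15, 0, 0, 2, 0, 0, 0, 0, 0, 1, 0, 1, 0, 2, 0]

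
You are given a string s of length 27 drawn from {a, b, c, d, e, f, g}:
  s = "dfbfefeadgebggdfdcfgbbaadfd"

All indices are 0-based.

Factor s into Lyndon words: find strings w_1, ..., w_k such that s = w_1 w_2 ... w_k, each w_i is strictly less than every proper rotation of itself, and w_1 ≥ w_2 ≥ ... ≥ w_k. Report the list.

emit factor 1: 'df' (i=0, period=2)
emit factor 2: 'bfefe' (i=2, period=5)
emit factor 3: 'adgebggdfdcfgbb' (i=7, period=15)
emit factor 4: 'aadfd' (i=22, period=5)

["df", "bfefe", "adgebggdfdcfgbb", "aadfd"]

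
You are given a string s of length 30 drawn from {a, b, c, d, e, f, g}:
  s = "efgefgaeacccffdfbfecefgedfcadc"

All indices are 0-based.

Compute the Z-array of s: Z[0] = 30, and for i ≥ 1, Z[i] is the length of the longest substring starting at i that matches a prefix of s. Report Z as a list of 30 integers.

[30, 0, 0, 3, 0, 0, 0, 1, 0, 0, 0, 0, 0, 0, 0, 0, 0, 0, 1, 0, 4, 0, 0, 1, 0, 0, 0, 0, 0, 0]

Z[0]=30
i=1: fresh scan; Z[1]=0
i=2: fresh scan; Z[2]=0
i=3: fresh scan; Z[3]=3 scan→box=[3,6)
i=4: min(r-i=2, Z[1]=0)=0; Z[4]=0
i=5: min(r-i=1, Z[2]=0)=0; Z[5]=0
i=6: fresh scan; Z[6]=0
i=7: fresh scan; Z[7]=1 scan→box=[7,8)
i=8: fresh scan; Z[8]=0
i=9: fresh scan; Z[9]=0
i=10: fresh scan; Z[10]=0
i=11: fresh scan; Z[11]=0
i=12: fresh scan; Z[12]=0
i=13: fresh scan; Z[13]=0
i=14: fresh scan; Z[14]=0
i=15: fresh scan; Z[15]=0
i=16: fresh scan; Z[16]=0
i=17: fresh scan; Z[17]=0
i=18: fresh scan; Z[18]=1 scan→box=[18,19)
i=19: fresh scan; Z[19]=0
i=20: fresh scan; Z[20]=4 scan→box=[20,24)
i=21: min(r-i=3, Z[1]=0)=0; Z[21]=0
i=22: min(r-i=2, Z[2]=0)=0; Z[22]=0
i=23: min(r-i=1, Z[3]=3)=1; Z[23]=1
i=24: fresh scan; Z[24]=0
i=25: fresh scan; Z[25]=0
i=26: fresh scan; Z[26]=0
i=27: fresh scan; Z[27]=0
i=28: fresh scan; Z[28]=0
i=29: fresh scan; Z[29]=0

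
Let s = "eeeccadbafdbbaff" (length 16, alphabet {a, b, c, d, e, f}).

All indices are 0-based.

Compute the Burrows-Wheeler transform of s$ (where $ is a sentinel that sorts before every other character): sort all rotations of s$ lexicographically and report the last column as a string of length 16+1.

fcbbdbdceafee$faa

rank  rotation           last
    0  $eeeccadbafdbbaff  f
    1  adbafdbbaff$eeecc  c
    2  afdbbaff$eeeccadb  b
    3  aff$eeeccadbafdbb  b
    4  bafdbbaff$eeeccad  d
    5  baff$eeeccadbafdb  b
    6  bbaff$eeeccadbafd  d
    7  cadbafdbbaff$eeec  c
    8  ccadbafdbbaff$eee  e
    9  dbafdbbaff$eeecca  a
   10  dbbaff$eeeccadbaf  f
   11  eccadbafdbbaff$ee  e
   12  eeccadbafdbbaff$e  e
   13  eeeccadbafdbbaff$  $
   14  f$eeeccadbafdbbaf  f
   15  fdbbaff$eeeccadba  a
   16  ff$eeeccadbafdbba  a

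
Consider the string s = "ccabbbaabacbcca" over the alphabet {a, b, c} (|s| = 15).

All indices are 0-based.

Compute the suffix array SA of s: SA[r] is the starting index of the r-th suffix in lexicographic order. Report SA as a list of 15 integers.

[14, 6, 7, 2, 9, 5, 8, 4, 3, 11, 13, 1, 10, 12, 0]

sorted suffixes:
  #0 SA[0]=14  'a'
  #1 SA[1]=6  'aabacbcca'
  #2 SA[2]=7  'abacbcca'
  #3 SA[3]=2  'abbbaabacbcca'
  #4 SA[4]=9  'acbcca'
  #5 SA[5]=5  'baabacbcca'
  #6 SA[6]=8  'bacbcca'
  #7 SA[7]=4  'bbaabacbcca'
  #8 SA[8]=3  'bbbaabacbcca'
  #9 SA[9]=11  'bcca'
  #10 SA[10]=13  'ca'
  #11 SA[11]=1  'cabbbaabacbcca'
  #12 SA[12]=10  'cbcca'
  #13 SA[13]=12  'cca'
  #14 SA[14]=0  'ccabbbaabacbcca'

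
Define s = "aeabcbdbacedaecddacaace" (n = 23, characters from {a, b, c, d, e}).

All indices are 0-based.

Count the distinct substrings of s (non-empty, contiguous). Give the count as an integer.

sorted suffixes:
  #0 SA[0]=19  'aace'
  #1 SA[1]=2  'abcbdbacedaecddacaace'
  #2 SA[2]=17  'acaace'
  #3 SA[3]=20  'ace'
  #4 SA[4]=8  'acedaecddacaace'
  #5 SA[5]=0  'aeabcbdbacedaecddacaace'
  #6 SA[6]=12  'aecddacaace'
  #7 SA[7]=7  'bacedaecddacaace'
  #8 SA[8]=3  'bcbdbacedaecddacaace'
  #9 SA[9]=5  'bdbacedaecddacaace'
  #10 SA[10]=18  'caace'
  #11 SA[11]=4  'cbdbacedaecddacaace'
  #12 SA[12]=14  'cddacaace'
  #13 SA[13]=21  'ce'
  #14 SA[14]=9  'cedaecddacaace'
  #15 SA[15]=16  'dacaace'
  #16 SA[16]=11  'daecddacaace'
  #17 SA[17]=6  'dbacedaecddacaace'
  #18 SA[18]=15  'ddacaace'
  #19 SA[19]=22  'e'
  #20 SA[20]=1  'eabcbdbacedaecddacaace'
  #21 SA[21]=13  'ecddacaace'
  #22 SA[22]=10  'edaecddacaace'

SA = [19, 2, 17, 20, 8, 0, 12, 7, 3, 5, 18, 4, 14, 21, 9, 16, 11, 6, 15, 22, 1, 13, 10]
i: (SA[i-1],SA[i]) lcp shared
  1: (19,2) 1 'a'
  2: (2,17) 1 'a'
  3: (17,20) 2 'ac'
  4: (20,8) 3 'ace'
  5: (8,0) 1 'a'
  6: (0,12) 2 'ae'
  7: (12,7) 0 ''
  8: (7,3) 1 'b'
  9: (3,5) 1 'b'
  10: (5,18) 0 ''
  11: (18,4) 1 'c'
  12: (4,14) 1 'c'
  13: (14,21) 1 'c'
  14: (21,9) 2 'ce'
  15: (9,16) 0 ''
  16: (16,11) 2 'da'
  17: (11,6) 1 'd'
  18: (6,15) 1 'd'
  19: (15,22) 0 ''
  20: (22,1) 1 'e'
  21: (1,13) 1 'e'
  22: (13,10) 1 'e'

n(n+1)/2 = 23·24/2 = 276
Σ LCP = 0 + 1 + 1 + 2 + 3 + 1 + 2 + 0 + 1 + 1 + 0 + 1 + 1 + 1 + 2 + 0 + 2 + 1 + 1 + 0 + 1 + 1 + 1 = 24
distinct = 276 − 24 = 252

252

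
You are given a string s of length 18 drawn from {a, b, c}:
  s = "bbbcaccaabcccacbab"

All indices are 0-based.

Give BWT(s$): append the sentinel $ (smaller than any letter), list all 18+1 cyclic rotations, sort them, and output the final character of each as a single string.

rank  rotation             last
    0  $bbbcaccaabcccacbab  b
    1  aabcccacbab$bbbcacc  c
    2  ab$bbbcaccaabcccacb  b
    3  abcccacbab$bbbcacca  a
    4  acbab$bbbcaccaabccc  c
    5  accaabcccacbab$bbbc  c
    6  b$bbbcaccaabcccacba  a
    7  bab$bbbcaccaabcccac  c
    8  bbbcaccaabcccacbab$  $
    9  bbcaccaabcccacbab$b  b
   10  bcaccaabcccacbab$bb  b
   11  bcccacbab$bbbcaccaa  a
   12  caabcccacbab$bbbcac  c
   13  cacbab$bbbcaccaabcc  c
   14  caccaabcccacbab$bbb  b
   15  cbab$bbbcaccaabccca  a
   16  ccaabcccacbab$bbbca  a
   17  ccacbab$bbbcaccaabc  c
   18  cccacbab$bbbcaccaab  b

bcbaccac$bbaccbaacb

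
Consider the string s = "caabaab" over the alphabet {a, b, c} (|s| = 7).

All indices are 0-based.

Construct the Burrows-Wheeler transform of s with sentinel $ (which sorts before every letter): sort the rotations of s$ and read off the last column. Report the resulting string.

bbcaaaa$

rank  rotation  last
    0  $caabaab  b
    1  aab$caab  b
    2  aabaab$c  c
    3  ab$caaba  a
    4  abaab$ca  a
    5  b$caabaa  a
    6  baab$caa  a
    7  caabaab$  $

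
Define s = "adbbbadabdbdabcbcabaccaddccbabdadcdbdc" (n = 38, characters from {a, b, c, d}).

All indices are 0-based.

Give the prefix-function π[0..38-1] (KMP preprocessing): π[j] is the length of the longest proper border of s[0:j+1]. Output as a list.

π[0] = 0
j=1 s[j]='d': π[1]=0 (border '')
j=2 s[j]='b': π[2]=0 (border '')
j=3 s[j]='b': π[3]=0 (border '')
j=4 s[j]='b': π[4]=0 (border '')
j=5 s[j]='a': π[5]=1 (border 'a')
j=6 s[j]='d': π[6]=2 (border 'ad')
j=7 s[j]='a': k: 2→0; π[7]=1 (border 'a')
j=8 s[j]='b': k: 1→0; π[8]=0 (border '')
j=9 s[j]='d': π[9]=0 (border '')
j=10 s[j]='b': π[10]=0 (border '')
j=11 s[j]='d': π[11]=0 (border '')
j=12 s[j]='a': π[12]=1 (border 'a')
j=13 s[j]='b': k: 1→0; π[13]=0 (border '')
j=14 s[j]='c': π[14]=0 (border '')
j=15 s[j]='b': π[15]=0 (border '')
j=16 s[j]='c': π[16]=0 (border '')
j=17 s[j]='a': π[17]=1 (border 'a')
j=18 s[j]='b': k: 1→0; π[18]=0 (border '')
j=19 s[j]='a': π[19]=1 (border 'a')
j=20 s[j]='c': k: 1→0; π[20]=0 (border '')
j=21 s[j]='c': π[21]=0 (border '')
j=22 s[j]='a': π[22]=1 (border 'a')
j=23 s[j]='d': π[23]=2 (border 'ad')
j=24 s[j]='d': k: 2→0; π[24]=0 (border '')
j=25 s[j]='c': π[25]=0 (border '')
j=26 s[j]='c': π[26]=0 (border '')
j=27 s[j]='b': π[27]=0 (border '')
j=28 s[j]='a': π[28]=1 (border 'a')
j=29 s[j]='b': k: 1→0; π[29]=0 (border '')
j=30 s[j]='d': π[30]=0 (border '')
j=31 s[j]='a': π[31]=1 (border 'a')
j=32 s[j]='d': π[32]=2 (border 'ad')
j=33 s[j]='c': k: 2→0; π[33]=0 (border '')
j=34 s[j]='d': π[34]=0 (border '')
j=35 s[j]='b': π[35]=0 (border '')
j=36 s[j]='d': π[36]=0 (border '')
j=37 s[j]='c': π[37]=0 (border '')

[0, 0, 0, 0, 0, 1, 2, 1, 0, 0, 0, 0, 1, 0, 0, 0, 0, 1, 0, 1, 0, 0, 1, 2, 0, 0, 0, 0, 1, 0, 0, 1, 2, 0, 0, 0, 0, 0]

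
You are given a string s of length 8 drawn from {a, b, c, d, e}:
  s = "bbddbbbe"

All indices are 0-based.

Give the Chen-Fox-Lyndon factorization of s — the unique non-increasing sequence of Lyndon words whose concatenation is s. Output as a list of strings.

["bbdd", "bbbe"]

emit factor 1: 'bbdd' (i=0, period=4)
emit factor 2: 'bbbe' (i=4, period=4)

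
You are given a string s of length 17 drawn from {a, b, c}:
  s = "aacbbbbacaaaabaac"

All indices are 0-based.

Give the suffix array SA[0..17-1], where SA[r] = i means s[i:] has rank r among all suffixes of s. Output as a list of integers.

sorted suffixes:
  #0 SA[0]=9  'aaaabaac'
  #1 SA[1]=10  'aaabaac'
  #2 SA[2]=11  'aabaac'
  #3 SA[3]=14  'aac'
  #4 SA[4]=0  'aacbbbbacaaaabaac'
  #5 SA[5]=12  'abaac'
  #6 SA[6]=15  'ac'
  #7 SA[7]=7  'acaaaabaac'
  #8 SA[8]=1  'acbbbbacaaaabaac'
  #9 SA[9]=13  'baac'
  #10 SA[10]=6  'bacaaaabaac'
  #11 SA[11]=5  'bbacaaaabaac'
  #12 SA[12]=4  'bbbacaaaabaac'
  #13 SA[13]=3  'bbbbacaaaabaac'
  #14 SA[14]=16  'c'
  #15 SA[15]=8  'caaaabaac'
  #16 SA[16]=2  'cbbbbacaaaabaac'

[9, 10, 11, 14, 0, 12, 15, 7, 1, 13, 6, 5, 4, 3, 16, 8, 2]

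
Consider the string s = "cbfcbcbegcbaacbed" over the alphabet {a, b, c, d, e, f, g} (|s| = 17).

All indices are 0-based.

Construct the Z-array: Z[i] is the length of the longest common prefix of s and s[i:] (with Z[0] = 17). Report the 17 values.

Z[0]=17
i=1: fresh scan; Z[1]=0
i=2: fresh scan; Z[2]=0
i=3: fresh scan; Z[3]=2 grow→box=[3,5)
i=4: min(r-i=1, Z[1]=0)=0; Z[4]=0
i=5: fresh scan; Z[5]=2 grow→box=[5,7)
i=6: min(r-i=1, Z[1]=0)=0; Z[6]=0
i=7: fresh scan; Z[7]=0
i=8: fresh scan; Z[8]=0
i=9: fresh scan; Z[9]=2 grow→box=[9,11)
i=10: min(r-i=1, Z[1]=0)=0; Z[10]=0
i=11: fresh scan; Z[11]=0
i=12: fresh scan; Z[12]=0
i=13: fresh scan; Z[13]=2 grow→box=[13,15)
i=14: min(r-i=1, Z[1]=0)=0; Z[14]=0
i=15: fresh scan; Z[15]=0
i=16: fresh scan; Z[16]=0

[17, 0, 0, 2, 0, 2, 0, 0, 0, 2, 0, 0, 0, 2, 0, 0, 0]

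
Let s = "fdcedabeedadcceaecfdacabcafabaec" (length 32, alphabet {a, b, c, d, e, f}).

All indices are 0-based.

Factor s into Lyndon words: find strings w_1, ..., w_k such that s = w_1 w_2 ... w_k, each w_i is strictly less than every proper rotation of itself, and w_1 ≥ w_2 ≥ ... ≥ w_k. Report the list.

["f", "d", "ced", "abeedadcceaecfdac", "abcaf", "abaec"]

emit factor 1: 'f' (i=0, period=1)
emit factor 2: 'd' (i=1, period=1)
emit factor 3: 'ced' (i=2, period=3)
emit factor 4: 'abeedadcceaecfdac' (i=5, period=17)
emit factor 5: 'abcaf' (i=22, period=5)
emit factor 6: 'abaec' (i=27, period=5)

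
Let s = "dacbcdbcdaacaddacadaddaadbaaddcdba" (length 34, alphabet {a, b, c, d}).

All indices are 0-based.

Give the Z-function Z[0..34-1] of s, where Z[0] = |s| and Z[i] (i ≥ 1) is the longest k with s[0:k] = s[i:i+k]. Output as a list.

Z[0]=34
i=1: i≥r, start 0; Z[1]=0
i=2: i≥r, start 0; Z[2]=0
i=3: i≥r, start 0; Z[3]=0
i=4: i≥r, start 0; Z[4]=0
i=5: i≥r, start 0; Z[5]=1 extend→box=[5,6)
i=6: i≥r, start 0; Z[6]=0
i=7: i≥r, start 0; Z[7]=0
i=8: i≥r, start 0; Z[8]=2 extend→box=[8,10)
i=9: min(r-i=1, Z[1]=0)=0; Z[9]=0
i=10: i≥r, start 0; Z[10]=0
i=11: i≥r, start 0; Z[11]=0
i=12: i≥r, start 0; Z[12]=0
i=13: i≥r, start 0; Z[13]=1 extend→box=[13,14)
i=14: i≥r, start 0; Z[14]=3 extend→box=[14,17)
i=15: min(r-i=2, Z[1]=0)=0; Z[15]=0
i=16: min(r-i=1, Z[2]=0)=0; Z[16]=0
i=17: i≥r, start 0; Z[17]=0
i=18: i≥r, start 0; Z[18]=2 extend→box=[18,20)
i=19: min(r-i=1, Z[1]=0)=0; Z[19]=0
i=20: i≥r, start 0; Z[20]=1 extend→box=[20,21)
i=21: i≥r, start 0; Z[21]=2 extend→box=[21,23)
i=22: min(r-i=1, Z[1]=0)=0; Z[22]=0
i=23: i≥r, start 0; Z[23]=0
i=24: i≥r, start 0; Z[24]=1 extend→box=[24,25)
i=25: i≥r, start 0; Z[25]=0
i=26: i≥r, start 0; Z[26]=0
i=27: i≥r, start 0; Z[27]=0
i=28: i≥r, start 0; Z[28]=1 extend→box=[28,29)
i=29: i≥r, start 0; Z[29]=1 extend→box=[29,30)
i=30: i≥r, start 0; Z[30]=0
i=31: i≥r, start 0; Z[31]=1 extend→box=[31,32)
i=32: i≥r, start 0; Z[32]=0
i=33: i≥r, start 0; Z[33]=0

[34, 0, 0, 0, 0, 1, 0, 0, 2, 0, 0, 0, 0, 1, 3, 0, 0, 0, 2, 0, 1, 2, 0, 0, 1, 0, 0, 0, 1, 1, 0, 1, 0, 0]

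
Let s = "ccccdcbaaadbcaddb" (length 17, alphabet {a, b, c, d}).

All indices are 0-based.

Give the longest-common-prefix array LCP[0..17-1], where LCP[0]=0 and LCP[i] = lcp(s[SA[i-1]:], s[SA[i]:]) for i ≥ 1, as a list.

rank | idx | suffix
   0 |   7 | aaadbcaddb
   1 |   8 | aadbcaddb
   2 |   9 | adbcaddb
   3 |  13 | addb
   4 |  16 | b
   5 |   6 | baaadbcaddb
   6 |  11 | bcaddb
   7 |  12 | caddb
   8 |   5 | cbaaadbcaddb
   9 |   0 | ccccdcbaaadbcaddb
  10 |   1 | cccdcbaaadbcaddb
  11 |   2 | ccdcbaaadbcaddb
  12 |   3 | cdcbaaadbcaddb
  13 |  15 | db
  14 |  10 | dbcaddb
  15 |   4 | dcbaaadbcaddb
  16 |  14 | ddb

SA = [7, 8, 9, 13, 16, 6, 11, 12, 5, 0, 1, 2, 3, 15, 10, 4, 14]
[i] adj suffixes → lcp
  [1] 7/8 → 2 ('aa')
  [2] 8/9 → 1 ('a')
  [3] 9/13 → 2 ('ad')
  [4] 13/16 → 0 ('')
  [5] 16/6 → 1 ('b')
  [6] 6/11 → 1 ('b')
  [7] 11/12 → 0 ('')
  [8] 12/5 → 1 ('c')
  [9] 5/0 → 1 ('c')
  [10] 0/1 → 3 ('ccc')
  [11] 1/2 → 2 ('cc')
  [12] 2/3 → 1 ('c')
  [13] 3/15 → 0 ('')
  [14] 15/10 → 2 ('db')
  [15] 10/4 → 1 ('d')
  [16] 4/14 → 1 ('d')

[0, 2, 1, 2, 0, 1, 1, 0, 1, 1, 3, 2, 1, 0, 2, 1, 1]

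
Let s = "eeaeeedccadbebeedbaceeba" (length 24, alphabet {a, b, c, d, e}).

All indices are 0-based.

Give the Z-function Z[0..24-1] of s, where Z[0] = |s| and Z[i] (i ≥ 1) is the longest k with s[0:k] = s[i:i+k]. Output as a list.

[24, 1, 0, 2, 2, 1, 0, 0, 0, 0, 0, 0, 1, 0, 2, 1, 0, 0, 0, 0, 2, 1, 0, 0]

Z[0]=24
i=1: i≥r, start 0; Z[1]=1 extend→box=[1,2)
i=2: i≥r, start 0; Z[2]=0
i=3: i≥r, start 0; Z[3]=2 extend→box=[3,5)
i=4: min(r-i=1, Z[1]=1)=1; Z[4]=2 extend→box=[4,6)
i=5: min(r-i=1, Z[1]=1)=1; Z[5]=1
i=6: i≥r, start 0; Z[6]=0
i=7: i≥r, start 0; Z[7]=0
i=8: i≥r, start 0; Z[8]=0
i=9: i≥r, start 0; Z[9]=0
i=10: i≥r, start 0; Z[10]=0
i=11: i≥r, start 0; Z[11]=0
i=12: i≥r, start 0; Z[12]=1 extend→box=[12,13)
i=13: i≥r, start 0; Z[13]=0
i=14: i≥r, start 0; Z[14]=2 extend→box=[14,16)
i=15: min(r-i=1, Z[1]=1)=1; Z[15]=1
i=16: i≥r, start 0; Z[16]=0
i=17: i≥r, start 0; Z[17]=0
i=18: i≥r, start 0; Z[18]=0
i=19: i≥r, start 0; Z[19]=0
i=20: i≥r, start 0; Z[20]=2 extend→box=[20,22)
i=21: min(r-i=1, Z[1]=1)=1; Z[21]=1
i=22: i≥r, start 0; Z[22]=0
i=23: i≥r, start 0; Z[23]=0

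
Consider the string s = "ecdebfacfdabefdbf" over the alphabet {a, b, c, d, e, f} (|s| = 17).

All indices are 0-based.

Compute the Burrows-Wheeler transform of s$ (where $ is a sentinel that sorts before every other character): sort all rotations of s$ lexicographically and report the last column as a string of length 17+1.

rank  rotation            last
    0  $ecdebfacfdabefdbf  f
    1  abefdbf$ecdebfacfd  d
    2  acfdabefdbf$ecdebf  f
    3  befdbf$ecdebfacfda  a
    4  bf$ecdebfacfdabefd  d
    5  bfacfdabefdbf$ecde  e
    6  cdebfacfdabefdbf$e  e
    7  cfdabefdbf$ecdebfa  a
    8  dabefdbf$ecdebfacf  f
    9  dbf$ecdebfacfdabef  f
   10  debfacfdabefdbf$ec  c
   11  ebfacfdabefdbf$ecd  d
   12  ecdebfacfdabefdbf$  $
   13  efdbf$ecdebfacfdab  b
   14  f$ecdebfacfdabefdb  b
   15  facfdabefdbf$ecdeb  b
   16  fdabefdbf$ecdebfac  c
   17  fdbf$ecdebfacfdabe  e

fdfadeeaffcd$bbbce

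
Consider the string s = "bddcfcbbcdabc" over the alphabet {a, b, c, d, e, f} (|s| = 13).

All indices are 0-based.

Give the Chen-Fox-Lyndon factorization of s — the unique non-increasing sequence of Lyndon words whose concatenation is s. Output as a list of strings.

["bddcfc", "bbcd", "abc"]

emit factor 1: 'bddcfc' (i=0, period=6)
emit factor 2: 'bbcd' (i=6, period=4)
emit factor 3: 'abc' (i=10, period=3)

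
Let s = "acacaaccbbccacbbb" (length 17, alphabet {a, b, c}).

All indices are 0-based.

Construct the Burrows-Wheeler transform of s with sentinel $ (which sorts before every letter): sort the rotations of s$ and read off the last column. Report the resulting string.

bcc$cabbccbaacacba

rank  rotation            last
    0  $acacaaccbbccacbbb  b
    1  aaccbbccacbbb$acac  c
    2  acaaccbbccacbbb$ac  c
    3  acacaaccbbccacbbb$  $
    4  acbbb$acacaaccbbcc  c
    5  accbbccacbbb$acaca  a
    6  b$acacaaccbbccacbb  b
    7  bb$acacaaccbbccacb  b
    8  bbb$acacaaccbbccac  c
    9  bbccacbbb$acacaacc  c
   10  bccacbbb$acacaaccb  b
   11  caaccbbccacbbb$aca  a
   12  cacaaccbbccacbbb$a  a
   13  cacbbb$acacaaccbbc  c
   14  cbbb$acacaaccbbcca  a
   15  cbbccacbbb$acacaac  c
   16  ccacbbb$acacaaccbb  b
   17  ccbbccacbbb$acacaa  a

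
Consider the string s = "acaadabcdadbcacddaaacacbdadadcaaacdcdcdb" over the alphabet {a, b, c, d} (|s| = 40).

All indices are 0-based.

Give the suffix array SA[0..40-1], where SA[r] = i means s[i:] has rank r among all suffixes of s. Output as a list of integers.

[17, 30, 18, 31, 2, 5, 0, 19, 21, 32, 13, 3, 25, 9, 27, 39, 11, 6, 23, 29, 1, 20, 12, 22, 7, 37, 35, 33, 14, 16, 4, 24, 8, 26, 38, 10, 28, 36, 34, 15]

sorted suffixes:
  #0 SA[0]=17  'aaacacbdadadcaaacdcdcdb'
  #1 SA[1]=30  'aaacdcdcdb'
  #2 SA[2]=18  'aacacbdadadcaaacdcdcdb'
  #3 SA[3]=31  'aacdcdcdb'
  #4 SA[4]=2  'aadabcdadbcacddaaacacbdadadcaaacdcdcdb'
  #5 SA[5]=5  'abcdadbcacddaaacacbdadadcaaacdcdcdb'
  #6 SA[6]=0  'acaadabcdadbcacddaaacacbdadadcaaacdcdcdb'
  #7 SA[7]=19  'acacbdadadcaaacdcdcdb'
  #8 SA[8]=21  'acbdadadcaaacdcdcdb'
  #9 SA[9]=32  'acdcdcdb'
  #10 SA[10]=13  'acddaaacacbdadadcaaacdcdcdb'
  #11 SA[11]=3  'adabcdadbcacddaaacacbdadadcaaacdcdcdb'
  #12 SA[12]=25  'adadcaaacdcdcdb'
  #13 SA[13]=9  'adbcacddaaacacbdadadcaaacdcdcdb'
  #14 SA[14]=27  'adcaaacdcdcdb'
  #15 SA[15]=39  'b'
  #16 SA[16]=11  'bcacddaaacacbdadadcaaacdcdcdb'
  #17 SA[17]=6  'bcdadbcacddaaacacbdadadcaaacdcdcdb'
  #18 SA[18]=23  'bdadadcaaacdcdcdb'
  #19 SA[19]=29  'caaacdcdcdb'
  #20 SA[20]=1  'caadabcdadbcacddaaacacbdadadcaaacdcdcdb'
  #21 SA[21]=20  'cacbdadadcaaacdcdcdb'
  #22 SA[22]=12  'cacddaaacacbdadadcaaacdcdcdb'
  #23 SA[23]=22  'cbdadadcaaacdcdcdb'
  #24 SA[24]=7  'cdadbcacddaaacacbdadadcaaacdcdcdb'
  #25 SA[25]=37  'cdb'
  #26 SA[26]=35  'cdcdb'
  #27 SA[27]=33  'cdcdcdb'
  #28 SA[28]=14  'cddaaacacbdadadcaaacdcdcdb'
  #29 SA[29]=16  'daaacacbdadadcaaacdcdcdb'
  #30 SA[30]=4  'dabcdadbcacddaaacacbdadadcaaacdcdcdb'
  #31 SA[31]=24  'dadadcaaacdcdcdb'
  #32 SA[32]=8  'dadbcacddaaacacbdadadcaaacdcdcdb'
  #33 SA[33]=26  'dadcaaacdcdcdb'
  #34 SA[34]=38  'db'
  #35 SA[35]=10  'dbcacddaaacacbdadadcaaacdcdcdb'
  #36 SA[36]=28  'dcaaacdcdcdb'
  #37 SA[37]=36  'dcdb'
  #38 SA[38]=34  'dcdcdb'
  #39 SA[39]=15  'ddaaacacbdadadcaaacdcdcdb'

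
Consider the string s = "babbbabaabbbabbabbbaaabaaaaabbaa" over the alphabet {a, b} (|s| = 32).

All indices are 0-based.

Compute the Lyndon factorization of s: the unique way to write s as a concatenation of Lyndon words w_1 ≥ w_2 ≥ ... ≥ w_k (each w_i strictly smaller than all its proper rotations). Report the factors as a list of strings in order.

emit factor 1: 'b' (i=0, period=1)
emit factor 2: 'abbb' (i=1, period=4)
emit factor 3: 'ab' (i=5, period=2)
emit factor 4: 'aabbbabbabbb' (i=7, period=12)
emit factor 5: 'aaab' (i=19, period=4)
emit factor 6: 'aaaaabb' (i=23, period=7)
emit factor 7: 'a' (i=30, period=1)
emit factor 8: 'a' (i=31, period=1)

["b", "abbb", "ab", "aabbbabbabbb", "aaab", "aaaaabb", "a", "a"]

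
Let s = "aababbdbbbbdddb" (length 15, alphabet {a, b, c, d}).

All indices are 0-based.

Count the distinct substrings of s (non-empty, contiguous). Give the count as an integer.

99

rank→(start, suffix):
  0 → (0, 'aababbdbbbbdddb')
  1 → (1, 'ababbdbbbbdddb')
  2 → (3, 'abbdbbbbdddb')
  3 → (14, 'b')
  4 → (2, 'babbdbbbbdddb')
  5 → (7, 'bbbbdddb')
  6 → (8, 'bbbdddb')
  7 → (4, 'bbdbbbbdddb')
  8 → (9, 'bbdddb')
  9 → (5, 'bdbbbbdddb')
  10 → (10, 'bdddb')
  11 → (13, 'db')
  12 → (6, 'dbbbbdddb')
  13 → (12, 'ddb')
  14 → (11, 'dddb')

SA = [0, 1, 3, 14, 2, 7, 8, 4, 9, 5, 10, 13, 6, 12, 11]
[i] adj suffixes → lcp
  [1] 0/1 → 1 ('a')
  [2] 1/3 → 2 ('ab')
  [3] 3/14 → 0 ('')
  [4] 14/2 → 1 ('b')
  [5] 2/7 → 1 ('b')
  [6] 7/8 → 3 ('bbb')
  [7] 8/4 → 2 ('bb')
  [8] 4/9 → 3 ('bbd')
  [9] 9/5 → 1 ('b')
  [10] 5/10 → 2 ('bd')
  [11] 10/13 → 0 ('')
  [12] 13/6 → 2 ('db')
  [13] 6/12 → 1 ('d')
  [14] 12/11 → 2 ('dd')

n(n+1)/2 = 15·16/2 = 120
Σ LCP = 0 + 1 + 2 + 0 + 1 + 1 + 3 + 2 + 3 + 1 + 2 + 0 + 2 + 1 + 2 = 21
distinct = 120 − 21 = 99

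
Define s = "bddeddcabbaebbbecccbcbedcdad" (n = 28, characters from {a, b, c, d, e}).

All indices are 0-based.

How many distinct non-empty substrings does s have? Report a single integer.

sorted suffixes:
  #0 SA[0]=7  'abbaebbbecccbcbedcdad'
  #1 SA[1]=26  'ad'
  #2 SA[2]=10  'aebbbecccbcbedcdad'
  #3 SA[3]=9  'baebbbecccbcbedcdad'
  #4 SA[4]=8  'bbaebbbecccbcbedcdad'
  #5 SA[5]=12  'bbbecccbcbedcdad'
  #6 SA[6]=13  'bbecccbcbedcdad'
  #7 SA[7]=19  'bcbedcdad'
  #8 SA[8]=0  'bddeddcabbaebbbecccbcbedcdad'
  #9 SA[9]=14  'becccbcbedcdad'
  #10 SA[10]=21  'bedcdad'
  #11 SA[11]=6  'cabbaebbbecccbcbedcdad'
  #12 SA[12]=18  'cbcbedcdad'
  #13 SA[13]=20  'cbedcdad'
  #14 SA[14]=17  'ccbcbedcdad'
  #15 SA[15]=16  'cccbcbedcdad'
  #16 SA[16]=24  'cdad'
  #17 SA[17]=27  'd'
  #18 SA[18]=25  'dad'
  #19 SA[19]=5  'dcabbaebbbecccbcbedcdad'
  #20 SA[20]=23  'dcdad'
  #21 SA[21]=4  'ddcabbaebbbecccbcbedcdad'
  #22 SA[22]=1  'ddeddcabbaebbbecccbcbedcdad'
  #23 SA[23]=2  'deddcabbaebbbecccbcbedcdad'
  #24 SA[24]=11  'ebbbecccbcbedcdad'
  #25 SA[25]=15  'ecccbcbedcdad'
  #26 SA[26]=22  'edcdad'
  #27 SA[27]=3  'eddcabbaebbbecccbcbedcdad'

SA = [7, 26, 10, 9, 8, 12, 13, 19, 0, 14, 21, 6, 18, 20, 17, 16, 24, 27, 25, 5, 23, 4, 1, 2, 11, 15, 22, 3]
[i] adj suffixes → lcp
  [1] 7/26 → 1 ('a')
  [2] 26/10 → 1 ('a')
  [3] 10/9 → 0 ('')
  [4] 9/8 → 1 ('b')
  [5] 8/12 → 2 ('bb')
  [6] 12/13 → 2 ('bb')
  [7] 13/19 → 1 ('b')
  [8] 19/0 → 1 ('b')
  [9] 0/14 → 1 ('b')
  [10] 14/21 → 2 ('be')
  [11] 21/6 → 0 ('')
  [12] 6/18 → 1 ('c')
  [13] 18/20 → 2 ('cb')
  [14] 20/17 → 1 ('c')
  [15] 17/16 → 2 ('cc')
  [16] 16/24 → 1 ('c')
  [17] 24/27 → 0 ('')
  [18] 27/25 → 1 ('d')
  [19] 25/5 → 1 ('d')
  [20] 5/23 → 2 ('dc')
  [21] 23/4 → 1 ('d')
  [22] 4/1 → 2 ('dd')
  [23] 1/2 → 1 ('d')
  [24] 2/11 → 0 ('')
  [25] 11/15 → 1 ('e')
  [26] 15/22 → 1 ('e')
  [27] 22/3 → 2 ('ed')

n(n+1)/2 = 28·29/2 = 406
Σ LCP = 0 + 1 + 1 + 0 + 1 + 2 + 2 + 1 + 1 + 1 + 2 + 0 + 1 + 2 + 1 + 2 + 1 + 0 + 1 + 1 + 2 + 1 + 2 + 1 + 0 + 1 + 1 + 2 = 31
distinct = 406 − 31 = 375

375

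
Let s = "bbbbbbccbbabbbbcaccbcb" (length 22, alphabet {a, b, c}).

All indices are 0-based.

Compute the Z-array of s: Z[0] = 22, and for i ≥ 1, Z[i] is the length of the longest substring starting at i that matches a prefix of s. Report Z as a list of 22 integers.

Z[0]=22
i=1: fresh scan; Z[1]=5 grow→box=[1,6)
i=2: min(r-i=4, Z[1]=5)=4; Z[2]=4
i=3: min(r-i=3, Z[2]=4)=3; Z[3]=3
i=4: min(r-i=2, Z[3]=3)=2; Z[4]=2
i=5: min(r-i=1, Z[4]=2)=1; Z[5]=1
i=6: fresh scan; Z[6]=0
i=7: fresh scan; Z[7]=0
i=8: fresh scan; Z[8]=2 grow→box=[8,10)
i=9: min(r-i=1, Z[1]=5)=1; Z[9]=1
i=10: fresh scan; Z[10]=0
i=11: fresh scan; Z[11]=4 grow→box=[11,15)
i=12: min(r-i=3, Z[1]=5)=3; Z[12]=3
i=13: min(r-i=2, Z[2]=4)=2; Z[13]=2
i=14: min(r-i=1, Z[3]=3)=1; Z[14]=1
i=15: fresh scan; Z[15]=0
i=16: fresh scan; Z[16]=0
i=17: fresh scan; Z[17]=0
i=18: fresh scan; Z[18]=0
i=19: fresh scan; Z[19]=1 grow→box=[19,20)
i=20: fresh scan; Z[20]=0
i=21: fresh scan; Z[21]=1 grow→box=[21,22)

[22, 5, 4, 3, 2, 1, 0, 0, 2, 1, 0, 4, 3, 2, 1, 0, 0, 0, 0, 1, 0, 1]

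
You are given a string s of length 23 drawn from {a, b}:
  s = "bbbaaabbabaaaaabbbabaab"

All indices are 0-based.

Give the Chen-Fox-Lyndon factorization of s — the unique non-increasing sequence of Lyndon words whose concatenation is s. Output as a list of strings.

emit factor 1: 'b' (i=0, period=1)
emit factor 2: 'b' (i=1, period=1)
emit factor 3: 'b' (i=2, period=1)
emit factor 4: 'aaabbab' (i=3, period=7)
emit factor 5: 'aaaaabbbabaab' (i=10, period=13)

["b", "b", "b", "aaabbab", "aaaaabbbabaab"]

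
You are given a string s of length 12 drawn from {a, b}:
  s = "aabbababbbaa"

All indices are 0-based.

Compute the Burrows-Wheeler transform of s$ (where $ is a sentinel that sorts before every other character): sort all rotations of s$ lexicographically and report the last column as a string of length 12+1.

aab$babbbabaa

rank  rotation       last
    0  $aabbababbbaa  a
    1  a$aabbababbba  a
    2  aa$aabbababbb  b
    3  aabbababbbaa$  $
    4  ababbbaa$aabb  b
    5  abbababbbaa$a  a
    6  abbbaa$aabbab  b
    7  baa$aabbababb  b
    8  bababbbaa$aab  b
    9  babbbaa$aabba  a
   10  bbaa$aabbabab  b
   11  bbababbbaa$aa  a
   12  bbbaa$aabbaba  a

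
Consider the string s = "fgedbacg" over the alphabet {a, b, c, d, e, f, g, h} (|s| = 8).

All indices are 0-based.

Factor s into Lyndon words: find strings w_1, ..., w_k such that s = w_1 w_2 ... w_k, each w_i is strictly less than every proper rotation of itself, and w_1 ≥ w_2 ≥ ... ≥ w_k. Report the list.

emit factor 1: 'fg' (i=0, period=2)
emit factor 2: 'e' (i=2, period=1)
emit factor 3: 'd' (i=3, period=1)
emit factor 4: 'b' (i=4, period=1)
emit factor 5: 'acg' (i=5, period=3)

["fg", "e", "d", "b", "acg"]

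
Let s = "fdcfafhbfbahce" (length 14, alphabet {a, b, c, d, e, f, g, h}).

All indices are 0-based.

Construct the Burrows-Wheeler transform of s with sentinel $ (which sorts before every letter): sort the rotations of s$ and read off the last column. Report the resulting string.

efbfhhdfccb$afa

rank  rotation         last
    0  $fdcfafhbfbahce  e
    1  afhbfbahce$fdcf  f
    2  ahce$fdcfafhbfb  b
    3  bahce$fdcfafhbf  f
    4  bfbahce$fdcfafh  h
    5  ce$fdcfafhbfbah  h
    6  cfafhbfbahce$fd  d
    7  dcfafhbfbahce$f  f
    8  e$fdcfafhbfbahc  c
    9  fafhbfbahce$fdc  c
   10  fbahce$fdcfafhb  b
   11  fdcfafhbfbahce$  $
   12  fhbfbahce$fdcfa  a
   13  hbfbahce$fdcfaf  f
   14  hce$fdcfafhbfba  a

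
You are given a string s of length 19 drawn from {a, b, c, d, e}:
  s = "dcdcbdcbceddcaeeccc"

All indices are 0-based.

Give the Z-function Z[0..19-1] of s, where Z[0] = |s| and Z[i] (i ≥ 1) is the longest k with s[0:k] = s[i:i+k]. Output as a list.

[19, 0, 2, 0, 0, 2, 0, 0, 0, 0, 1, 2, 0, 0, 0, 0, 0, 0, 0]

Z[0]=19
i=1: outside box; Z[1]=0
i=2: outside box; Z[2]=2 scan→box=[2,4)
i=3: min(r-i=1, Z[1]=0)=0; Z[3]=0
i=4: outside box; Z[4]=0
i=5: outside box; Z[5]=2 scan→box=[5,7)
i=6: min(r-i=1, Z[1]=0)=0; Z[6]=0
i=7: outside box; Z[7]=0
i=8: outside box; Z[8]=0
i=9: outside box; Z[9]=0
i=10: outside box; Z[10]=1 scan→box=[10,11)
i=11: outside box; Z[11]=2 scan→box=[11,13)
i=12: min(r-i=1, Z[1]=0)=0; Z[12]=0
i=13: outside box; Z[13]=0
i=14: outside box; Z[14]=0
i=15: outside box; Z[15]=0
i=16: outside box; Z[16]=0
i=17: outside box; Z[17]=0
i=18: outside box; Z[18]=0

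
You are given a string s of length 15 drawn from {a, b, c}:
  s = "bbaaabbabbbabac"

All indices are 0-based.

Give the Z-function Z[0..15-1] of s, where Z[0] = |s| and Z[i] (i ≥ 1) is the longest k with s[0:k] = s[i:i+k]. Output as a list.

Z[0]=15
i=1: i≥r, start 0; Z[1]=1 grow→box=[1,2)
i=2: i≥r, start 0; Z[2]=0
i=3: i≥r, start 0; Z[3]=0
i=4: i≥r, start 0; Z[4]=0
i=5: i≥r, start 0; Z[5]=3 grow→box=[5,8)
i=6: min(r-i=2, Z[1]=1)=1; Z[6]=1
i=7: min(r-i=1, Z[2]=0)=0; Z[7]=0
i=8: i≥r, start 0; Z[8]=2 grow→box=[8,10)
i=9: min(r-i=1, Z[1]=1)=1; Z[9]=3 grow→box=[9,12)
i=10: min(r-i=2, Z[1]=1)=1; Z[10]=1
i=11: min(r-i=1, Z[2]=0)=0; Z[11]=0
i=12: i≥r, start 0; Z[12]=1 grow→box=[12,13)
i=13: i≥r, start 0; Z[13]=0
i=14: i≥r, start 0; Z[14]=0

[15, 1, 0, 0, 0, 3, 1, 0, 2, 3, 1, 0, 1, 0, 0]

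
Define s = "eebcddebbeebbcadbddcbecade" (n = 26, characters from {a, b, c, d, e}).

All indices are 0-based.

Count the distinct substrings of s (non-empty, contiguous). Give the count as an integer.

317

sorted suffixes:
  #0 SA[0]=14  'adbddcbecade'
  #1 SA[1]=23  'ade'
  #2 SA[2]=11  'bbcadbddcbecade'
  #3 SA[3]=7  'bbeebbcadbddcbecade'
  #4 SA[4]=12  'bcadbddcbecade'
  #5 SA[5]=2  'bcddebbeebbcadbddcbecade'
  #6 SA[6]=16  'bddcbecade'
  #7 SA[7]=20  'becade'
  #8 SA[8]=8  'beebbcadbddcbecade'
  #9 SA[9]=13  'cadbddcbecade'
  #10 SA[10]=22  'cade'
  #11 SA[11]=19  'cbecade'
  #12 SA[12]=3  'cddebbeebbcadbddcbecade'
  #13 SA[13]=15  'dbddcbecade'
  #14 SA[14]=18  'dcbecade'
  #15 SA[15]=17  'ddcbecade'
  #16 SA[16]=4  'ddebbeebbcadbddcbecade'
  #17 SA[17]=24  'de'
  #18 SA[18]=5  'debbeebbcadbddcbecade'
  #19 SA[19]=25  'e'
  #20 SA[20]=10  'ebbcadbddcbecade'
  #21 SA[21]=6  'ebbeebbcadbddcbecade'
  #22 SA[22]=1  'ebcddebbeebbcadbddcbecade'
  #23 SA[23]=21  'ecade'
  #24 SA[24]=9  'eebbcadbddcbecade'
  #25 SA[25]=0  'eebcddebbeebbcadbddcbecade'

SA = [14, 23, 11, 7, 12, 2, 16, 20, 8, 13, 22, 19, 3, 15, 18, 17, 4, 24, 5, 25, 10, 6, 1, 21, 9, 0]
[i] adj suffixes → lcp
  [1] 14/23 → 2 ('ad')
  [2] 23/11 → 0 ('')
  [3] 11/7 → 2 ('bb')
  [4] 7/12 → 1 ('b')
  [5] 12/2 → 2 ('bc')
  [6] 2/16 → 1 ('b')
  [7] 16/20 → 1 ('b')
  [8] 20/8 → 2 ('be')
  [9] 8/13 → 0 ('')
  [10] 13/22 → 3 ('cad')
  [11] 22/19 → 1 ('c')
  [12] 19/3 → 1 ('c')
  [13] 3/15 → 0 ('')
  [14] 15/18 → 1 ('d')
  [15] 18/17 → 1 ('d')
  [16] 17/4 → 2 ('dd')
  [17] 4/24 → 1 ('d')
  [18] 24/5 → 2 ('de')
  [19] 5/25 → 0 ('')
  [20] 25/10 → 1 ('e')
  [21] 10/6 → 3 ('ebb')
  [22] 6/1 → 2 ('eb')
  [23] 1/21 → 1 ('e')
  [24] 21/9 → 1 ('e')
  [25] 9/0 → 3 ('eeb')

n(n+1)/2 = 26·27/2 = 351
Σ LCP = 0 + 2 + 0 + 2 + 1 + 2 + 1 + 1 + 2 + 0 + 3 + 1 + 1 + 0 + 1 + 1 + 2 + 1 + 2 + 0 + 1 + 3 + 2 + 1 + 1 + 3 = 34
distinct = 351 − 34 = 317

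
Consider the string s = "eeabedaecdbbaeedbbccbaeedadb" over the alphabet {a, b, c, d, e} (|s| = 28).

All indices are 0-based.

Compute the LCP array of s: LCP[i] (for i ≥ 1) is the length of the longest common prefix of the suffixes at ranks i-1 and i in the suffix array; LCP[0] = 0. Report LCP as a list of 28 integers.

rank | idx | suffix
   0 |   2 | abedaecdbbaeedbbccbaeedadb
   1 |  25 | adb
   2 |   6 | aecdbbaeedbbccbaeedadb
   3 |  21 | aeedadb
   4 |  12 | aeedbbccbaeedadb
   5 |  27 | b
   6 |  20 | baeedadb
   7 |  11 | baeedbbccbaeedadb
   8 |  10 | bbaeedbbccbaeedadb
   9 |  16 | bbccbaeedadb
  10 |  17 | bccbaeedadb
  11 |   3 | bedaecdbbaeedbbccbaeedadb
  12 |  19 | cbaeedadb
  13 |  18 | ccbaeedadb
  14 |   8 | cdbbaeedbbccbaeedadb
  15 |  24 | dadb
  16 |   5 | daecdbbaeedbbccbaeedadb
  17 |  26 | db
  18 |   9 | dbbaeedbbccbaeedadb
  19 |  15 | dbbccbaeedadb
  20 |   1 | eabedaecdbbaeedbbccbaeedadb
  21 |   7 | ecdbbaeedbbccbaeedadb
  22 |  23 | edadb
  23 |   4 | edaecdbbaeedbbccbaeedadb
  24 |  14 | edbbccbaeedadb
  25 |   0 | eeabedaecdbbaeedbbccbaeedadb
  26 |  22 | eedadb
  27 |  13 | eedbbccbaeedadb

SA = [2, 25, 6, 21, 12, 27, 20, 11, 10, 16, 17, 3, 19, 18, 8, 24, 5, 26, 9, 15, 1, 7, 23, 4, 14, 0, 22, 13]
[i] adj suffixes → lcp
  [1] 2/25 → 1 ('a')
  [2] 25/6 → 1 ('a')
  [3] 6/21 → 2 ('ae')
  [4] 21/12 → 4 ('aeed')
  [5] 12/27 → 0 ('')
  [6] 27/20 → 1 ('b')
  [7] 20/11 → 5 ('baeed')
  [8] 11/10 → 1 ('b')
  [9] 10/16 → 2 ('bb')
  [10] 16/17 → 1 ('b')
  [11] 17/3 → 1 ('b')
  [12] 3/19 → 0 ('')
  [13] 19/18 → 1 ('c')
  [14] 18/8 → 1 ('c')
  [15] 8/24 → 0 ('')
  [16] 24/5 → 2 ('da')
  [17] 5/26 → 1 ('d')
  [18] 26/9 → 2 ('db')
  [19] 9/15 → 3 ('dbb')
  [20] 15/1 → 0 ('')
  [21] 1/7 → 1 ('e')
  [22] 7/23 → 1 ('e')
  [23] 23/4 → 3 ('eda')
  [24] 4/14 → 2 ('ed')
  [25] 14/0 → 1 ('e')
  [26] 0/22 → 2 ('ee')
  [27] 22/13 → 3 ('eed')

[0, 1, 1, 2, 4, 0, 1, 5, 1, 2, 1, 1, 0, 1, 1, 0, 2, 1, 2, 3, 0, 1, 1, 3, 2, 1, 2, 3]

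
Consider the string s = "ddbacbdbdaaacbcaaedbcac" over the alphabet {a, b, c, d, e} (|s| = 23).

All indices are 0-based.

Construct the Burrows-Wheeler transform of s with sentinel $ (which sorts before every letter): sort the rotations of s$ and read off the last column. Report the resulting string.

rank  rotation                  last
    0  $ddbacbdbdaaacbcaaedbcac  c
    1  aaacbcaaedbcac$ddbacbdbd  d
    2  aacbcaaedbcac$ddbacbdbda  a
    3  aaedbcac$ddbacbdbdaaacbc  c
    4  ac$ddbacbdbdaaacbcaaedbc  c
    5  acbcaaedbcac$ddbacbdbdaa  a
    6  acbdbdaaacbcaaedbcac$ddb  b
    7  aedbcac$ddbacbdbdaaacbca  a
    8  bacbdbdaaacbcaaedbcac$dd  d
    9  bcaaedbcac$ddbacbdbdaaac  c
   10  bcac$ddbacbdbdaaacbcaaed  d
   11  bdaaacbcaaedbcac$ddbacbd  d
   12  bdbdaaacbcaaedbcac$ddbac  c
   13  c$ddbacbdbdaaacbcaaedbca  a
   14  caaedbcac$ddbacbdbdaaacb  b
   15  cac$ddbacbdbdaaacbcaaedb  b
   16  cbcaaedbcac$ddbacbdbdaaa  a
   17  cbdbdaaacbcaaedbcac$ddba  a
   18  daaacbcaaedbcac$ddbacbdb  b
   19  dbacbdbdaaacbcaaedbcac$d  d
   20  dbcac$ddbacbdbdaaacbcaae  e
   21  dbdaaacbcaaedbcac$ddbacb  b
   22  ddbacbdbdaaacbcaaedbcac$  $
   23  edbcac$ddbacbdbdaaacbcaa  a

cdaccabadcddcabbaabdeb$a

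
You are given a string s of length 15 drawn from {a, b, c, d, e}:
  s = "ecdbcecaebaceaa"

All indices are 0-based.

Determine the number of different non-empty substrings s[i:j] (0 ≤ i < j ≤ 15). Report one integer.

rank→(start, suffix):
  0 → (14, 'a')
  1 → (13, 'aa')
  2 → (10, 'aceaa')
  3 → (7, 'aebaceaa')
  4 → (9, 'baceaa')
  5 → (3, 'bcecaebaceaa')
  6 → (6, 'caebaceaa')
  7 → (1, 'cdbcecaebaceaa')
  8 → (11, 'ceaa')
  9 → (4, 'cecaebaceaa')
  10 → (2, 'dbcecaebaceaa')
  11 → (12, 'eaa')
  12 → (8, 'ebaceaa')
  13 → (5, 'ecaebaceaa')
  14 → (0, 'ecdbcecaebaceaa')

SA = [14, 13, 10, 7, 9, 3, 6, 1, 11, 4, 2, 12, 8, 5, 0]
rank  pair      lcp
   1  s[14:],s[13:]  1  'a'
   2  s[13:],s[10:]  1  'a'
   3  s[10:],s[7:]  1  'a'
   4  s[7:],s[9:]  0  ''
   5  s[9:],s[3:]  1  'b'
   6  s[3:],s[6:]  0  ''
   7  s[6:],s[1:]  1  'c'
   8  s[1:],s[11:]  1  'c'
   9  s[11:],s[4:]  2  'ce'
  10  s[4:],s[2:]  0  ''
  11  s[2:],s[12:]  0  ''
  12  s[12:],s[8:]  1  'e'
  13  s[8:],s[5:]  1  'e'
  14  s[5:],s[0:]  2  'ec'

n(n+1)/2 = 15·16/2 = 120
Σ LCP = 0 + 1 + 1 + 1 + 0 + 1 + 0 + 1 + 1 + 2 + 0 + 0 + 1 + 1 + 2 = 12
distinct = 120 − 12 = 108

108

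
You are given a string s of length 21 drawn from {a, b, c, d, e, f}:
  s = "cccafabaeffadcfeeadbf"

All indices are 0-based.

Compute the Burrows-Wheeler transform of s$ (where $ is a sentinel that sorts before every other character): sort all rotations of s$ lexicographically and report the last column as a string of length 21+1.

rank  rotation                last
    0  $cccafabaeffadcfeeadbf  f
    1  abaeffadcfeeadbf$cccaf  f
    2  adbf$cccafabaeffadcfee  e
    3  adcfeeadbf$cccafabaeff  f
    4  aeffadcfeeadbf$cccafab  b
    5  afabaeffadcfeeadbf$ccc  c
    6  baeffadcfeeadbf$cccafa  a
    7  bf$cccafabaeffadcfeead  d
    8  cafabaeffadcfeeadbf$cc  c
    9  ccafabaeffadcfeeadbf$c  c
   10  cccafabaeffadcfeeadbf$  $
   11  cfeeadbf$cccafabaeffad  d
   12  dbf$cccafabaeffadcfeea  a
   13  dcfeeadbf$cccafabaeffa  a
   14  eadbf$cccafabaeffadcfe  e
   15  eeadbf$cccafabaeffadcf  f
   16  effadcfeeadbf$cccafaba  a
   17  f$cccafabaeffadcfeeadb  b
   18  fabaeffadcfeeadbf$ccca  a
   19  fadcfeeadbf$cccafabaef  f
   20  feeadbf$cccafabaeffadc  c
   21  ffadcfeeadbf$cccafabae  e

ffefbcadcc$daaefabafce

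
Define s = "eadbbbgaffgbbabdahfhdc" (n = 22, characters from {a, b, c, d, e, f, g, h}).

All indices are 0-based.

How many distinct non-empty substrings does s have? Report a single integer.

237

sorted suffixes:
  #0 SA[0]=13  'abdahfhdc'
  #1 SA[1]=1  'adbbbgaffgbbabdahfhdc'
  #2 SA[2]=7  'affgbbabdahfhdc'
  #3 SA[3]=16  'ahfhdc'
  #4 SA[4]=12  'babdahfhdc'
  #5 SA[5]=11  'bbabdahfhdc'
  #6 SA[6]=3  'bbbgaffgbbabdahfhdc'
  #7 SA[7]=4  'bbgaffgbbabdahfhdc'
  #8 SA[8]=14  'bdahfhdc'
  #9 SA[9]=5  'bgaffgbbabdahfhdc'
  #10 SA[10]=21  'c'
  #11 SA[11]=15  'dahfhdc'
  #12 SA[12]=2  'dbbbgaffgbbabdahfhdc'
  #13 SA[13]=20  'dc'
  #14 SA[14]=0  'eadbbbgaffgbbabdahfhdc'
  #15 SA[15]=8  'ffgbbabdahfhdc'
  #16 SA[16]=9  'fgbbabdahfhdc'
  #17 SA[17]=18  'fhdc'
  #18 SA[18]=6  'gaffgbbabdahfhdc'
  #19 SA[19]=10  'gbbabdahfhdc'
  #20 SA[20]=19  'hdc'
  #21 SA[21]=17  'hfhdc'

SA = [13, 1, 7, 16, 12, 11, 3, 4, 14, 5, 21, 15, 2, 20, 0, 8, 9, 18, 6, 10, 19, 17]
rank  pair      lcp
   1  s[13:],s[1:]  1  'a'
   2  s[1:],s[7:]  1  'a'
   3  s[7:],s[16:]  1  'a'
   4  s[16:],s[12:]  0  ''
   5  s[12:],s[11:]  1  'b'
   6  s[11:],s[3:]  2  'bb'
   7  s[3:],s[4:]  2  'bb'
   8  s[4:],s[14:]  1  'b'
   9  s[14:],s[5:]  1  'b'
  10  s[5:],s[21:]  0  ''
  11  s[21:],s[15:]  0  ''
  12  s[15:],s[2:]  1  'd'
  13  s[2:],s[20:]  1  'd'
  14  s[20:],s[0:]  0  ''
  15  s[0:],s[8:]  0  ''
  16  s[8:],s[9:]  1  'f'
  17  s[9:],s[18:]  1  'f'
  18  s[18:],s[6:]  0  ''
  19  s[6:],s[10:]  1  'g'
  20  s[10:],s[19:]  0  ''
  21  s[19:],s[17:]  1  'h'

n(n+1)/2 = 22·23/2 = 253
Σ LCP = 0 + 1 + 1 + 1 + 0 + 1 + 2 + 2 + 1 + 1 + 0 + 0 + 1 + 1 + 0 + 0 + 1 + 1 + 0 + 1 + 0 + 1 = 16
distinct = 253 − 16 = 237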